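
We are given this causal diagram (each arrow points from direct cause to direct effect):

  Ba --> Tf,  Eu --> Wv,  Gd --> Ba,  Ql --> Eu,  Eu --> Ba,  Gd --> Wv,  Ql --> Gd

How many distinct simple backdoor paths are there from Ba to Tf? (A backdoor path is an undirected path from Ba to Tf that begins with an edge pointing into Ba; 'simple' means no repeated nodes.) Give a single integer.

A backdoor path from Ba to Tf is any simple undirected path whose first edge points into Ba (i.e. leaves Ba via a parent).
Parents of Ba: {Eu, Gd}.
No simple path from any parent of Ba reaches Tf without revisiting Ba, so there are no backdoor paths.

0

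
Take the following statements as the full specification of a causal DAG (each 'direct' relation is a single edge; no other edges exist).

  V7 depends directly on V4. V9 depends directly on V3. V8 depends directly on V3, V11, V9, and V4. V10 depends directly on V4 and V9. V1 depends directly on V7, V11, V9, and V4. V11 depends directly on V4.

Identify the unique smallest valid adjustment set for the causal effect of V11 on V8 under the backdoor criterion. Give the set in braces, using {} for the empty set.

Variables eligible for adjustment (non-descendants of V11, excluding V11 and V8): {V10, V3, V4, V7, V9}.
Backdoor paths from V11 to V8:
  P1: V11 <- V4 -> V8
  P2: V11 <- V4 -> V7 -> V1 <- V9 <- V3 -> V8
  P3: V11 <- V4 -> V7 -> V1 <- V9 -> V8
  P4: V11 <- V4 -> V1 <- V9 <- V3 -> V8
  P5: V11 <- V4 -> V1 <- V9 -> V8
  P6: V11 <- V4 -> V10 <- V9 <- V3 -> V8
  P7: V11 <- V4 -> V10 <- V9 -> V8
The empty set is not sufficient: P1 (V11 <- V4 -> V8) has no collider blocking it and no conditioned non-collider, so it is open.
Try {V4}:
  P1: blocked at fork node V4 ∈ conditioning set.
  P2: blocked at fork node V4 ∈ conditioning set.
  P3: blocked at fork node V4 ∈ conditioning set.
  P4: blocked at fork node V4 ∈ conditioning set.
  P5: blocked at fork node V4 ∈ conditioning set.
  P6: blocked at fork node V4 ∈ conditioning set.
  P7: blocked at fork node V4 ∈ conditioning set.
{V4} contains no descendant of V11 and blocks every backdoor path.
No other singleton works — e.g. {V3} leaves P1 open — so {V4} is the unique smallest valid adjustment set.

{V4}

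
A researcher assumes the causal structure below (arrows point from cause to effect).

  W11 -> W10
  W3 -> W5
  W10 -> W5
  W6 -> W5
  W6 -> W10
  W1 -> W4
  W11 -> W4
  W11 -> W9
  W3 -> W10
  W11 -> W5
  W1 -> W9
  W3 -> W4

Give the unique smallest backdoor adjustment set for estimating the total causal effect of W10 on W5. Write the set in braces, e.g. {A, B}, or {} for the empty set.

{W11, W3, W6}

Variables eligible for adjustment (non-descendants of W10, excluding W10 and W5): {W1, W11, W3, W4, W6, W9}.
Backdoor paths from W10 to W5:
  P1: W10 <- W11 -> W9 <- W1 -> W4 <- W3 -> W5
  P2: W10 <- W11 -> W5
  P3: W10 <- W11 -> W4 <- W3 -> W5
  P4: W10 <- W6 -> W5
  P5: W10 <- W3 -> W5
  P6: W10 <- W3 -> W4 <- W11 -> W5
  P7: W10 <- W3 -> W4 <- W1 -> W9 <- W11 -> W5
The empty set is not sufficient: P2 (W10 <- W11 -> W5) has no collider blocking it and no conditioned non-collider, so it is open.
Try {W11, W3, W6}:
  P1: blocked at fork node W11 ∈ conditioning set.
  P2: blocked at fork node W11 ∈ conditioning set.
  P3: blocked at fork node W11 ∈ conditioning set.
  P4: blocked at fork node W6 ∈ conditioning set.
  P5: blocked at fork node W3 ∈ conditioning set.
  P6: blocked at fork node W3 ∈ conditioning set.
  P7: blocked at fork node W3 ∈ conditioning set.
{W11, W3, W6} contains no descendant of W10 and blocks every backdoor path.
Every element of {W11, W3, W6} is needed (dropping W11 leaves P2 open; dropping W3 leaves P5 open; dropping W6 leaves P4 open), so no proper subset is valid.
Among all size-3 subsets of the eligible variables, only {W11, W3, W6} blocks every backdoor path, so it is the unique smallest valid adjustment set.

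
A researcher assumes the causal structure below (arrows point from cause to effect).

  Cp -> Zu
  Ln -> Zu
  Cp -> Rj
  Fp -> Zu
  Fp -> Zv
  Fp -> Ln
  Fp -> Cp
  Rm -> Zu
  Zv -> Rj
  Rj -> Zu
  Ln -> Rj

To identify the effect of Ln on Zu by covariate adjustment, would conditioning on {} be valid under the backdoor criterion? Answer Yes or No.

No

Backdoor paths from Ln to Zu (paths whose first edge points into Ln):
  P1: Ln <- Fp -> Cp -> Rj -> Zu
  P2: Ln <- Fp -> Cp -> Zu
  P3: Ln <- Fp -> Zv -> Rj <- Cp -> Zu
  P4: Ln <- Fp -> Zv -> Rj -> Zu
  P5: Ln <- Fp -> Zu
Condition 1 (no descendant of Ln in the set): holds — descendants of Ln are {Rj, Zu}; none are in {}.
Condition 2 (every backdoor path blocked by {}):
  P1: open — no interior node is in the conditioning set.
  P2: open — no interior node is in the conditioning set.
  P3: blocked at collider Rj (neither it nor any descendant is in the conditioning set).
  P4: open — no interior node is in the conditioning set.
  P5: open — no interior node is in the conditioning set.
{} does not satisfy the backdoor criterion.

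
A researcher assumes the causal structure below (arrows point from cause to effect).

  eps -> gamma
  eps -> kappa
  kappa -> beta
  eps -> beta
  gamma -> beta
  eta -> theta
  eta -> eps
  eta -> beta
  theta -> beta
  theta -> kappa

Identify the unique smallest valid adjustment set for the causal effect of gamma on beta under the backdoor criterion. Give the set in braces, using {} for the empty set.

{eps}

Variables eligible for adjustment (non-descendants of gamma, excluding gamma and beta): {eps, eta, kappa, theta}.
Backdoor paths from gamma to beta:
  P1: gamma <- eps <- eta -> theta -> kappa -> beta
  P2: gamma <- eps <- eta -> theta -> beta
  P3: gamma <- eps <- eta -> beta
  P4: gamma <- eps -> kappa <- theta <- eta -> beta
  P5: gamma <- eps -> kappa <- theta -> beta
  P6: gamma <- eps -> kappa -> beta
  P7: gamma <- eps -> beta
The empty set is not sufficient: P1 (gamma <- eps <- eta -> theta -> kappa -> beta) has no collider blocking it and no conditioned non-collider, so it is open.
Try {eps}:
  P1: blocked at chain node eps ∈ conditioning set.
  P2: blocked at chain node eps ∈ conditioning set.
  P3: blocked at chain node eps ∈ conditioning set.
  P4: blocked at fork node eps ∈ conditioning set.
  P5: blocked at fork node eps ∈ conditioning set.
  P6: blocked at fork node eps ∈ conditioning set.
  P7: blocked at fork node eps ∈ conditioning set.
{eps} contains no descendant of gamma and blocks every backdoor path.
No other singleton works — e.g. {eta} leaves P6 open — so {eps} is the unique smallest valid adjustment set.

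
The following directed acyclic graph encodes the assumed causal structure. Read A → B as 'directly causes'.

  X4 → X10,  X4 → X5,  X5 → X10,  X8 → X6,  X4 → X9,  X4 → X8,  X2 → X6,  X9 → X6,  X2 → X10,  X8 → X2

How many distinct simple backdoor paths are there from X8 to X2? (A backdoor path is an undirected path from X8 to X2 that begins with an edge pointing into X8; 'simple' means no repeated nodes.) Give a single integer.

A backdoor path from X8 to X2 is any simple undirected path whose first edge points into X8 (i.e. leaves X8 via a parent).
Parents of X8: {X4}.
Enumerating:
  P1: X8 <- X4 -> X9 -> X6 <- X2
  P2: X8 <- X4 -> X5 -> X10 <- X2
  P3: X8 <- X4 -> X10 <- X2
That exhausts the simple backdoor paths. Count: 3.

3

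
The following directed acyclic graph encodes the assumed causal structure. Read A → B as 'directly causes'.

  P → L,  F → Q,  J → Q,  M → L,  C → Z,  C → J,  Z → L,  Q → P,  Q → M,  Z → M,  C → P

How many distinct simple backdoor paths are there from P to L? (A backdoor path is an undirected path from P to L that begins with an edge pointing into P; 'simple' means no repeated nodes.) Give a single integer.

A backdoor path from P to L is any simple undirected path whose first edge points into P (i.e. leaves P via a parent).
Parents of P: {C, Q}.
Enumerating:
  P1: P <- C -> J -> Q -> M <- Z -> L
  P2: P <- C -> J -> Q -> M -> L
  P3: P <- C -> Z -> M -> L
  P4: P <- C -> Z -> L
  P5: P <- Q <- J <- C -> Z -> M -> L
  P6: P <- Q <- J <- C -> Z -> L
  P7: P <- Q -> M <- Z -> L
  P8: P <- Q -> M -> L
That exhausts the simple backdoor paths. Count: 8.

8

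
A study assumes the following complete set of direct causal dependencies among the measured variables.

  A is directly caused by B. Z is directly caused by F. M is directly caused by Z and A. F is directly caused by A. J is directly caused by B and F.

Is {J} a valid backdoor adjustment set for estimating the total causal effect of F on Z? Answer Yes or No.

No

Backdoor paths from F to Z (paths whose first edge points into F):
  P1: F <- A -> M <- Z
Condition 1 (no descendant of F in the set): FAILS — J is a descendant of F.
Condition 2 (every backdoor path blocked by {J}):
  P1: blocked at collider M (neither it nor any descendant is in the conditioning set).
{J} does not satisfy the backdoor criterion.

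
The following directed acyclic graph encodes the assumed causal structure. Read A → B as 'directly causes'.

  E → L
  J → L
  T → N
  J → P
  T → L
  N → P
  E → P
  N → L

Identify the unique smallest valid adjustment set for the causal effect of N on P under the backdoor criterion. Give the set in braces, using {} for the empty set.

{}

Variables eligible for adjustment (non-descendants of N, excluding N and P): {E, J, T}.
Backdoor paths from N to P:
  P1: N <- T -> L <- E -> P
  P2: N <- T -> L <- J -> P
Each backdoor path contains an unconditioned collider, so every path is already blocked with the empty conditioning set:
  P1: blocked at collider L (neither it nor any descendant is in the conditioning set).
  P2: blocked at collider L (neither it nor any descendant is in the conditioning set).
The empty set is therefore the unique smallest valid set.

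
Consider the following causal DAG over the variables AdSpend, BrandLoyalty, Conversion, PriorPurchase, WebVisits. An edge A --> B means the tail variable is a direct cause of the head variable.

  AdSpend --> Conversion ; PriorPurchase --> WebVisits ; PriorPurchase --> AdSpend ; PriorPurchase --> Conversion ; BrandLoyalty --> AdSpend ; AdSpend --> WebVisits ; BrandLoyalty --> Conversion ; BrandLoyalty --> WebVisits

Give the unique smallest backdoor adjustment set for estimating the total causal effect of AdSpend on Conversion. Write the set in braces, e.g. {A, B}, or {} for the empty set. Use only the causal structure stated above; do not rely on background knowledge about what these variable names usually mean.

Variables eligible for adjustment (non-descendants of AdSpend, excluding AdSpend and Conversion): {BrandLoyalty, PriorPurchase}.
Backdoor paths from AdSpend to Conversion:
  P1: AdSpend <- PriorPurchase -> WebVisits <- BrandLoyalty -> Conversion
  P2: AdSpend <- PriorPurchase -> Conversion
  P3: AdSpend <- BrandLoyalty -> WebVisits <- PriorPurchase -> Conversion
  P4: AdSpend <- BrandLoyalty -> Conversion
The empty set is not sufficient: P2 (AdSpend <- PriorPurchase -> Conversion) has no collider blocking it and no conditioned non-collider, so it is open.
Try {BrandLoyalty, PriorPurchase}:
  P1: blocked at fork node PriorPurchase ∈ conditioning set.
  P2: blocked at fork node PriorPurchase ∈ conditioning set.
  P3: blocked at fork node BrandLoyalty ∈ conditioning set.
  P4: blocked at fork node BrandLoyalty ∈ conditioning set.
{BrandLoyalty, PriorPurchase} contains no descendant of AdSpend and blocks every backdoor path.
Every element of {BrandLoyalty, PriorPurchase} is needed (dropping BrandLoyalty leaves P4 open; dropping PriorPurchase leaves P2 open), so no proper subset is valid.
Among all size-2 subsets of the eligible variables, only {BrandLoyalty, PriorPurchase} blocks every backdoor path, so it is the unique smallest valid adjustment set.

{BrandLoyalty, PriorPurchase}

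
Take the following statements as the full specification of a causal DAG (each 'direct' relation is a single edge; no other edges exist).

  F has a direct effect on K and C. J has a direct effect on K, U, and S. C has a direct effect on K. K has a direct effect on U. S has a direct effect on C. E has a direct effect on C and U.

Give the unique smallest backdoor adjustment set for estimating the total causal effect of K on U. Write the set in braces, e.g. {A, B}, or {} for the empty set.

{E, J}

Variables eligible for adjustment (non-descendants of K, excluding K and U): {C, E, F, J, S}.
Backdoor paths from K to U:
  P1: K <- J -> S -> C <- E -> U
  P2: K <- J -> U
  P3: K <- F -> C <- E -> U
  P4: K <- F -> C <- S <- J -> U
  P5: K <- C <- E -> U
  P6: K <- C <- S <- J -> U
The empty set is not sufficient: P2 (K <- J -> U) has no collider blocking it and no conditioned non-collider, so it is open.
Try {E, J}:
  P1: blocked at fork node J ∈ conditioning set.
  P2: blocked at fork node J ∈ conditioning set.
  P3: blocked at collider C (neither it nor any descendant is in the conditioning set).
  P4: blocked at collider C (neither it nor any descendant is in the conditioning set).
  P5: blocked at fork node E ∈ conditioning set.
  P6: blocked at fork node J ∈ conditioning set.
{E, J} contains no descendant of K and blocks every backdoor path.
Every element of {E, J} is needed (dropping E leaves P5 open; dropping J leaves P2 open), so no proper subset is valid.
Among all size-2 subsets of the eligible variables, only {E, J} blocks every backdoor path, so it is the unique smallest valid adjustment set.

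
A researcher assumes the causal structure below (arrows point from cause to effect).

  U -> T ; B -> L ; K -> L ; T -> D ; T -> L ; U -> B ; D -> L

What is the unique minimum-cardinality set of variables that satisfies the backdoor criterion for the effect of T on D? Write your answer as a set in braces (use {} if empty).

{}

Variables eligible for adjustment (non-descendants of T, excluding T and D): {B, K, U}.
Backdoor paths from T to D:
  P1: T <- U -> B -> L <- D
Each backdoor path contains an unconditioned collider, so every path is already blocked with the empty conditioning set:
  P1: blocked at collider L (neither it nor any descendant is in the conditioning set).
The empty set is therefore the unique smallest valid set.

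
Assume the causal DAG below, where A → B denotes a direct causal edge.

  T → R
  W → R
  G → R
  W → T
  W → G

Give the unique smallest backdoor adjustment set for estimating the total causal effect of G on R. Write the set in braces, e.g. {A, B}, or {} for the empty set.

Variables eligible for adjustment (non-descendants of G, excluding G and R): {T, W}.
Backdoor paths from G to R:
  P1: G <- W -> T -> R
  P2: G <- W -> R
The empty set is not sufficient: P1 (G <- W -> T -> R) has no collider blocking it and no conditioned non-collider, so it is open.
Try {W}:
  P1: blocked at fork node W ∈ conditioning set.
  P2: blocked at fork node W ∈ conditioning set.
{W} contains no descendant of G and blocks every backdoor path.
No other singleton works — e.g. {T} leaves P2 open — so {W} is the unique smallest valid adjustment set.

{W}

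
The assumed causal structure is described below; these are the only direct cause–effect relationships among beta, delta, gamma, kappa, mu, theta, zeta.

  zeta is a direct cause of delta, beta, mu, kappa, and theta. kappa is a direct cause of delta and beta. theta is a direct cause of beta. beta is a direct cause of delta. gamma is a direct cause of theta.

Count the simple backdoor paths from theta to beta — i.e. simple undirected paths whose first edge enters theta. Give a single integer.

A backdoor path from theta to beta is any simple undirected path whose first edge points into theta (i.e. leaves theta via a parent).
Parents of theta: {gamma, zeta}.
Enumerating:
  P1: theta <- zeta -> kappa -> beta
  P2: theta <- zeta -> kappa -> delta <- beta
  P3: theta <- zeta -> beta
  P4: theta <- zeta -> delta <- kappa -> beta
  P5: theta <- zeta -> delta <- beta
That exhausts the simple backdoor paths. Count: 5.

5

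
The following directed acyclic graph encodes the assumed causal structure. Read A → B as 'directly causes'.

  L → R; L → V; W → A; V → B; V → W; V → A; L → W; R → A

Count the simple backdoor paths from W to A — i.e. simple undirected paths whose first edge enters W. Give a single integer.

A backdoor path from W to A is any simple undirected path whose first edge points into W (i.e. leaves W via a parent).
Parents of W: {L, V}.
Enumerating:
  P1: W <- L -> R -> A
  P2: W <- L -> V -> A
  P3: W <- V <- L -> R -> A
  P4: W <- V -> A
That exhausts the simple backdoor paths. Count: 4.

4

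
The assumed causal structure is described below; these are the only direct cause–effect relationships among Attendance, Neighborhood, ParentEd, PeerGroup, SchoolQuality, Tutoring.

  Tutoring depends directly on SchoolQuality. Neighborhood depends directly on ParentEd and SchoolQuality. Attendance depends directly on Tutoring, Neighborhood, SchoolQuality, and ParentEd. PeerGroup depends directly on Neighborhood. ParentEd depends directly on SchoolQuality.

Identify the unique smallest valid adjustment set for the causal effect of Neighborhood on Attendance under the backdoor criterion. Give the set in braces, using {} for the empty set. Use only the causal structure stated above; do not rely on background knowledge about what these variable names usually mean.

{ParentEd, SchoolQuality}

Variables eligible for adjustment (non-descendants of Neighborhood, excluding Neighborhood and Attendance): {ParentEd, SchoolQuality, Tutoring}.
Backdoor paths from Neighborhood to Attendance:
  P1: Neighborhood <- SchoolQuality -> ParentEd -> Attendance
  P2: Neighborhood <- SchoolQuality -> Tutoring -> Attendance
  P3: Neighborhood <- SchoolQuality -> Attendance
  P4: Neighborhood <- ParentEd <- SchoolQuality -> Tutoring -> Attendance
  P5: Neighborhood <- ParentEd <- SchoolQuality -> Attendance
  P6: Neighborhood <- ParentEd -> Attendance
The empty set is not sufficient: P1 (Neighborhood <- SchoolQuality -> ParentEd -> Attendance) has no collider blocking it and no conditioned non-collider, so it is open.
Try {ParentEd, SchoolQuality}:
  P1: blocked at fork node SchoolQuality ∈ conditioning set.
  P2: blocked at fork node SchoolQuality ∈ conditioning set.
  P3: blocked at fork node SchoolQuality ∈ conditioning set.
  P4: blocked at chain node ParentEd ∈ conditioning set.
  P5: blocked at chain node ParentEd ∈ conditioning set.
  P6: blocked at fork node ParentEd ∈ conditioning set.
{ParentEd, SchoolQuality} contains no descendant of Neighborhood and blocks every backdoor path.
Every element of {ParentEd, SchoolQuality} is needed (dropping ParentEd leaves P6 open; dropping SchoolQuality leaves P2 open), so no proper subset is valid.
Among all size-2 subsets of the eligible variables, only {ParentEd, SchoolQuality} blocks every backdoor path, so it is the unique smallest valid adjustment set.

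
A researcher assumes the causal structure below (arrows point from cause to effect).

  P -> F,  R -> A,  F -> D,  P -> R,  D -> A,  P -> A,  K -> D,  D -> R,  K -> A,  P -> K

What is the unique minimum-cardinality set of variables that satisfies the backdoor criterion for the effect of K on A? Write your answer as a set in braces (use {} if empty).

{P}

Variables eligible for adjustment (non-descendants of K, excluding K and A): {F, P}.
Backdoor paths from K to A:
  P1: K <- P -> F -> D -> R -> A
  P2: K <- P -> F -> D -> A
  P3: K <- P -> R <- D -> A
  P4: K <- P -> R -> A
  P5: K <- P -> A
The empty set is not sufficient: P1 (K <- P -> F -> D -> R -> A) has no collider blocking it and no conditioned non-collider, so it is open.
Try {P}:
  P1: blocked at fork node P ∈ conditioning set.
  P2: blocked at fork node P ∈ conditioning set.
  P3: blocked at fork node P ∈ conditioning set.
  P4: blocked at fork node P ∈ conditioning set.
  P5: blocked at fork node P ∈ conditioning set.
{P} contains no descendant of K and blocks every backdoor path.
No other singleton works — e.g. {F} leaves P4 open — so {P} is the unique smallest valid adjustment set.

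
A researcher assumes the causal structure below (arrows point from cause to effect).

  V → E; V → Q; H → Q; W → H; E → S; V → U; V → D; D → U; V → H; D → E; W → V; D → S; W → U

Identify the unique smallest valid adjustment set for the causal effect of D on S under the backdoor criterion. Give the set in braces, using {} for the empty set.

Variables eligible for adjustment (non-descendants of D, excluding D and S): {H, Q, V, W}.
Backdoor paths from D to S:
  P1: D <- V -> E -> S
The empty set is not sufficient: P1 (D <- V -> E -> S) has no collider blocking it and no conditioned non-collider, so it is open.
Try {V}:
  P1: blocked at fork node V ∈ conditioning set.
{V} contains no descendant of D and blocks every backdoor path.
No other singleton works — e.g. {W} leaves P1 open — so {V} is the unique smallest valid adjustment set.

{V}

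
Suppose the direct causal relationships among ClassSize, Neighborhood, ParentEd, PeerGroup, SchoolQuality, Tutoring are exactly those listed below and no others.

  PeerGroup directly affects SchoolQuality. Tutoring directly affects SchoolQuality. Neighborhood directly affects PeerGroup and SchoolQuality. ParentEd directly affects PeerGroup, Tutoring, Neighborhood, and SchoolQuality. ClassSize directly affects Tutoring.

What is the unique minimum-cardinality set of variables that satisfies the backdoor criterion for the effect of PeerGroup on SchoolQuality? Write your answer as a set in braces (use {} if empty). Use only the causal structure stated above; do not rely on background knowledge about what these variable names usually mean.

Variables eligible for adjustment (non-descendants of PeerGroup, excluding PeerGroup and SchoolQuality): {ClassSize, Neighborhood, ParentEd, Tutoring}.
Backdoor paths from PeerGroup to SchoolQuality:
  P1: PeerGroup <- ParentEd -> Neighborhood -> SchoolQuality
  P2: PeerGroup <- ParentEd -> Tutoring -> SchoolQuality
  P3: PeerGroup <- ParentEd -> SchoolQuality
  P4: PeerGroup <- Neighborhood <- ParentEd -> Tutoring -> SchoolQuality
  P5: PeerGroup <- Neighborhood <- ParentEd -> SchoolQuality
  P6: PeerGroup <- Neighborhood -> SchoolQuality
The empty set is not sufficient: P1 (PeerGroup <- ParentEd -> Neighborhood -> SchoolQuality) has no collider blocking it and no conditioned non-collider, so it is open.
Try {Neighborhood, ParentEd}:
  P1: blocked at fork node ParentEd ∈ conditioning set.
  P2: blocked at fork node ParentEd ∈ conditioning set.
  P3: blocked at fork node ParentEd ∈ conditioning set.
  P4: blocked at chain node Neighborhood ∈ conditioning set.
  P5: blocked at chain node Neighborhood ∈ conditioning set.
  P6: blocked at fork node Neighborhood ∈ conditioning set.
{Neighborhood, ParentEd} contains no descendant of PeerGroup and blocks every backdoor path.
Every element of {Neighborhood, ParentEd} is needed (dropping Neighborhood leaves P6 open; dropping ParentEd leaves P2 open), so no proper subset is valid.
Among all size-2 subsets of the eligible variables, only {Neighborhood, ParentEd} blocks every backdoor path, so it is the unique smallest valid adjustment set.

{Neighborhood, ParentEd}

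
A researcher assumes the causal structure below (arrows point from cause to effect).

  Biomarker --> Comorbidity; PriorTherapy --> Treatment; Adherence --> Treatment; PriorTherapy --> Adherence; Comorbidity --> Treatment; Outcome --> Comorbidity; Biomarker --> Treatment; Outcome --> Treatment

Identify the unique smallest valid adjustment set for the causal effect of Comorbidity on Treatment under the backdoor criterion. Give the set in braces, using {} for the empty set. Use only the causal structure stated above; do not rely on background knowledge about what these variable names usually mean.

Variables eligible for adjustment (non-descendants of Comorbidity, excluding Comorbidity and Treatment): {Adherence, Biomarker, Outcome, PriorTherapy}.
Backdoor paths from Comorbidity to Treatment:
  P1: Comorbidity <- Outcome -> Treatment
  P2: Comorbidity <- Biomarker -> Treatment
The empty set is not sufficient: P1 (Comorbidity <- Outcome -> Treatment) has no collider blocking it and no conditioned non-collider, so it is open.
Try {Biomarker, Outcome}:
  P1: blocked at fork node Outcome ∈ conditioning set.
  P2: blocked at fork node Biomarker ∈ conditioning set.
{Biomarker, Outcome} contains no descendant of Comorbidity and blocks every backdoor path.
Every element of {Biomarker, Outcome} is needed (dropping Biomarker leaves P2 open; dropping Outcome leaves P1 open), so no proper subset is valid.
Among all size-2 subsets of the eligible variables, only {Biomarker, Outcome} blocks every backdoor path, so it is the unique smallest valid adjustment set.

{Biomarker, Outcome}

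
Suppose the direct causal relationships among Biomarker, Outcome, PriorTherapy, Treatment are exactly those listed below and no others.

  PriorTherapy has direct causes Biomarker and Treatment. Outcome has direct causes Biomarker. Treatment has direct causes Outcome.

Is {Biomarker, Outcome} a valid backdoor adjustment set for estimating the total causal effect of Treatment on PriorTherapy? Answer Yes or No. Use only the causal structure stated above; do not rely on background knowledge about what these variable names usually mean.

Backdoor paths from Treatment to PriorTherapy (paths whose first edge points into Treatment):
  P1: Treatment <- Outcome <- Biomarker -> PriorTherapy
Condition 1 (no descendant of Treatment in the set): holds — descendants of Treatment are {PriorTherapy}; none are in {Biomarker, Outcome}.
Condition 2 (every backdoor path blocked by {Biomarker, Outcome}):
  P1: blocked at chain node Outcome ∈ conditioning set.
{Biomarker, Outcome} satisfies the backdoor criterion.

Yes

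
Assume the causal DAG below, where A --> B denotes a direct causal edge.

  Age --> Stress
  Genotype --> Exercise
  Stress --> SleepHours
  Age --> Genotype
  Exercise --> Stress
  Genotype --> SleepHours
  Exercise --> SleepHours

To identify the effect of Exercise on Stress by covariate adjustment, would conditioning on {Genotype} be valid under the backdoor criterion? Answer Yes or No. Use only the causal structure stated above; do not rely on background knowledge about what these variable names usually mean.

Yes

Backdoor paths from Exercise to Stress (paths whose first edge points into Exercise):
  P1: Exercise <- Genotype <- Age -> Stress
  P2: Exercise <- Genotype -> SleepHours <- Stress
Condition 1 (no descendant of Exercise in the set): holds — descendants of Exercise are {SleepHours, Stress}; none are in {Genotype}.
Condition 2 (every backdoor path blocked by {Genotype}):
  P1: blocked at chain node Genotype ∈ conditioning set.
  P2: blocked at fork node Genotype ∈ conditioning set.
{Genotype} satisfies the backdoor criterion.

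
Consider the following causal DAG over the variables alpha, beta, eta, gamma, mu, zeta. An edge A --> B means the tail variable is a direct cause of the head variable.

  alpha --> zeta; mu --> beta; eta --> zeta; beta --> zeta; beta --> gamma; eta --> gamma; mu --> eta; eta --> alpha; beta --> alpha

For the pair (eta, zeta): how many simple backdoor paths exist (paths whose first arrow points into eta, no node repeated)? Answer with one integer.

A backdoor path from eta to zeta is any simple undirected path whose first edge points into eta (i.e. leaves eta via a parent).
Parents of eta: {mu}.
Enumerating:
  P1: eta <- mu -> beta -> alpha -> zeta
  P2: eta <- mu -> beta -> zeta
That exhausts the simple backdoor paths. Count: 2.

2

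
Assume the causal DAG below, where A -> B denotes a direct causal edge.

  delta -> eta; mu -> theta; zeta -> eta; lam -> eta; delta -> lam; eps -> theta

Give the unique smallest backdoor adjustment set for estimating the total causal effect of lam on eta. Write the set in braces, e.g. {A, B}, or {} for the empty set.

{delta}

Variables eligible for adjustment (non-descendants of lam, excluding lam and eta): {delta, eps, mu, theta, zeta}.
Backdoor paths from lam to eta:
  P1: lam <- delta -> eta
The empty set is not sufficient: P1 (lam <- delta -> eta) has no collider blocking it and no conditioned non-collider, so it is open.
Try {delta}:
  P1: blocked at fork node delta ∈ conditioning set.
{delta} contains no descendant of lam and blocks every backdoor path.
No other singleton works — e.g. {zeta} leaves P1 open — so {delta} is the unique smallest valid adjustment set.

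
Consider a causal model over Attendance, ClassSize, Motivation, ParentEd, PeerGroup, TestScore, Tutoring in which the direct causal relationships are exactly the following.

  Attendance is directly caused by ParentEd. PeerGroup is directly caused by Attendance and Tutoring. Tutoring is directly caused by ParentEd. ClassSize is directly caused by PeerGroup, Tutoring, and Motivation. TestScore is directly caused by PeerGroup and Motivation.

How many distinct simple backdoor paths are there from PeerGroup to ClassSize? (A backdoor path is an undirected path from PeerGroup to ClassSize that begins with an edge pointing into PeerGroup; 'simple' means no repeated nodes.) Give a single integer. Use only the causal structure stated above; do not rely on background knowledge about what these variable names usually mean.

A backdoor path from PeerGroup to ClassSize is any simple undirected path whose first edge points into PeerGroup (i.e. leaves PeerGroup via a parent).
Parents of PeerGroup: {Attendance, Tutoring}.
Enumerating:
  P1: PeerGroup <- Tutoring -> ClassSize
  P2: PeerGroup <- Attendance <- ParentEd -> Tutoring -> ClassSize
That exhausts the simple backdoor paths. Count: 2.

2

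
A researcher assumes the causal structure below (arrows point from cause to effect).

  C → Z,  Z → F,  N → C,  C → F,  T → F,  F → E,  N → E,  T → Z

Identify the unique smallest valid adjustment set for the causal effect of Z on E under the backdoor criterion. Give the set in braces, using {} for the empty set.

Variables eligible for adjustment (non-descendants of Z, excluding Z and E): {C, N, T}.
Backdoor paths from Z to E:
  P1: Z <- T -> F <- C <- N -> E
  P2: Z <- T -> F -> E
  P3: Z <- C <- N -> E
  P4: Z <- C -> F -> E
The empty set is not sufficient: P2 (Z <- T -> F -> E) has no collider blocking it and no conditioned non-collider, so it is open.
Try {C, T}:
  P1: blocked at fork node T ∈ conditioning set.
  P2: blocked at fork node T ∈ conditioning set.
  P3: blocked at chain node C ∈ conditioning set.
  P4: blocked at fork node C ∈ conditioning set.
{C, T} contains no descendant of Z and blocks every backdoor path.
Every element of {C, T} is needed (dropping C leaves P3 open; dropping T leaves P2 open), so no proper subset is valid.
Among all size-2 subsets of the eligible variables, only {C, T} blocks every backdoor path, so it is the unique smallest valid adjustment set.

{C, T}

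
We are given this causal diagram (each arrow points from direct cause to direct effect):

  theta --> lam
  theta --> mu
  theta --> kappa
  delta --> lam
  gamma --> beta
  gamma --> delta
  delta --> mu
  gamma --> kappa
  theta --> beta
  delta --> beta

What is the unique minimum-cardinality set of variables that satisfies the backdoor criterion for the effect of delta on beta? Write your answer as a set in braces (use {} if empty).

Variables eligible for adjustment (non-descendants of delta, excluding delta and beta): {gamma, kappa, theta}.
Backdoor paths from delta to beta:
  P1: delta <- gamma -> beta
  P2: delta <- gamma -> kappa <- theta -> beta
The empty set is not sufficient: P1 (delta <- gamma -> beta) has no collider blocking it and no conditioned non-collider, so it is open.
Try {gamma}:
  P1: blocked at fork node gamma ∈ conditioning set.
  P2: blocked at fork node gamma ∈ conditioning set.
{gamma} contains no descendant of delta and blocks every backdoor path.
No other singleton works — e.g. {theta} leaves P1 open — so {gamma} is the unique smallest valid adjustment set.

{gamma}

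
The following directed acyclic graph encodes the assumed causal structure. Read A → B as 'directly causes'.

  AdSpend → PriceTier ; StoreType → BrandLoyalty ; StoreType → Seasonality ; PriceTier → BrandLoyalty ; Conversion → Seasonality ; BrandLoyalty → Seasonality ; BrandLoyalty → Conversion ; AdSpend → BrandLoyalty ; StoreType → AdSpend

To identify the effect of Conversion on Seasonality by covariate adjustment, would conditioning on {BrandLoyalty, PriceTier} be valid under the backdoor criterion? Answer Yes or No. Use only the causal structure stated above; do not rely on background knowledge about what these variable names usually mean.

Backdoor paths from Conversion to Seasonality (paths whose first edge points into Conversion):
  P1: Conversion <- BrandLoyalty <- StoreType -> Seasonality
  P2: Conversion <- BrandLoyalty <- AdSpend <- StoreType -> Seasonality
  P3: Conversion <- BrandLoyalty <- PriceTier <- AdSpend <- StoreType -> Seasonality
  P4: Conversion <- BrandLoyalty -> Seasonality
Condition 1 (no descendant of Conversion in the set): holds — descendants of Conversion are {Seasonality}; none are in {BrandLoyalty, PriceTier}.
Condition 2 (every backdoor path blocked by {BrandLoyalty, PriceTier}):
  P1: blocked at chain node BrandLoyalty ∈ conditioning set.
  P2: blocked at chain node BrandLoyalty ∈ conditioning set.
  P3: blocked at chain node BrandLoyalty ∈ conditioning set.
  P4: blocked at fork node BrandLoyalty ∈ conditioning set.
{BrandLoyalty, PriceTier} satisfies the backdoor criterion.

Yes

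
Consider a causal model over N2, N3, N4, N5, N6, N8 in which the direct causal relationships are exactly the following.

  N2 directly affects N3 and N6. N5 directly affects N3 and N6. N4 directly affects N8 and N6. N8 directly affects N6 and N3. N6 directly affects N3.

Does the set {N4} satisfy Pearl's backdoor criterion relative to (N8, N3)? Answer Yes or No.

Backdoor paths from N8 to N3 (paths whose first edge points into N8):
  P1: N8 <- N4 -> N6 <- N2 -> N3
  P2: N8 <- N4 -> N6 <- N5 -> N3
  P3: N8 <- N4 -> N6 -> N3
Condition 1 (no descendant of N8 in the set): holds — descendants of N8 are {N3, N6}; none are in {N4}.
Condition 2 (every backdoor path blocked by {N4}):
  P1: blocked at fork node N4 ∈ conditioning set.
  P2: blocked at fork node N4 ∈ conditioning set.
  P3: blocked at fork node N4 ∈ conditioning set.
{N4} satisfies the backdoor criterion.

Yes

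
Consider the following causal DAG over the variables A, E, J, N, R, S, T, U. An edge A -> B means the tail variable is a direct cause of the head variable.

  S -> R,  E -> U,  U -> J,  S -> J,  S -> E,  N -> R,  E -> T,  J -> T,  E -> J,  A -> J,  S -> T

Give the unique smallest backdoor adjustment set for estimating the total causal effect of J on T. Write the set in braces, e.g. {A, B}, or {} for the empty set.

Variables eligible for adjustment (non-descendants of J, excluding J and T): {A, E, N, R, S, U}.
Backdoor paths from J to T:
  P1: J <- S -> E -> T
  P2: J <- S -> T
  P3: J <- E <- S -> T
  P4: J <- E -> T
  P5: J <- U <- E <- S -> T
  P6: J <- U <- E -> T
The empty set is not sufficient: P1 (J <- S -> E -> T) has no collider blocking it and no conditioned non-collider, so it is open.
Try {E, S}:
  P1: blocked at fork node S ∈ conditioning set.
  P2: blocked at fork node S ∈ conditioning set.
  P3: blocked at chain node E ∈ conditioning set.
  P4: blocked at fork node E ∈ conditioning set.
  P5: blocked at chain node E ∈ conditioning set.
  P6: blocked at fork node E ∈ conditioning set.
{E, S} contains no descendant of J and blocks every backdoor path.
Every element of {E, S} is needed (dropping E leaves P4 open; dropping S leaves P2 open), so no proper subset is valid.
Among all size-2 subsets of the eligible variables, only {E, S} blocks every backdoor path, so it is the unique smallest valid adjustment set.

{E, S}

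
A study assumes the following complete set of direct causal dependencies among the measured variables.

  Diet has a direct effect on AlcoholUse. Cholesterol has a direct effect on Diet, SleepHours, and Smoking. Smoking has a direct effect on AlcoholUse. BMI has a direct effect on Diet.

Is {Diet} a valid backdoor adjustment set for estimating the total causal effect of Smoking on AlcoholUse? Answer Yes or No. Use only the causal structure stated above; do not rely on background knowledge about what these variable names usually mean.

Backdoor paths from Smoking to AlcoholUse (paths whose first edge points into Smoking):
  P1: Smoking <- Cholesterol -> Diet -> AlcoholUse
Condition 1 (no descendant of Smoking in the set): holds — descendants of Smoking are {AlcoholUse}; none are in {Diet}.
Condition 2 (every backdoor path blocked by {Diet}):
  P1: blocked at chain node Diet ∈ conditioning set.
{Diet} satisfies the backdoor criterion.

Yes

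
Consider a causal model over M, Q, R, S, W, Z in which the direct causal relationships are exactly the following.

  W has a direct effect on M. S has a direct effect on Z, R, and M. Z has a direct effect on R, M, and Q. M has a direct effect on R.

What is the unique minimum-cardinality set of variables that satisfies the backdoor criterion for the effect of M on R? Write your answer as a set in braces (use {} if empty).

Variables eligible for adjustment (non-descendants of M, excluding M and R): {Q, S, W, Z}.
Backdoor paths from M to R:
  P1: M <- S -> Z -> R
  P2: M <- S -> R
  P3: M <- Z <- S -> R
  P4: M <- Z -> R
The empty set is not sufficient: P1 (M <- S -> Z -> R) has no collider blocking it and no conditioned non-collider, so it is open.
Try {S, Z}:
  P1: blocked at fork node S ∈ conditioning set.
  P2: blocked at fork node S ∈ conditioning set.
  P3: blocked at chain node Z ∈ conditioning set.
  P4: blocked at fork node Z ∈ conditioning set.
{S, Z} contains no descendant of M and blocks every backdoor path.
Every element of {S, Z} is needed (dropping S leaves P2 open; dropping Z leaves P4 open), so no proper subset is valid.
Among all size-2 subsets of the eligible variables, only {S, Z} blocks every backdoor path, so it is the unique smallest valid adjustment set.

{S, Z}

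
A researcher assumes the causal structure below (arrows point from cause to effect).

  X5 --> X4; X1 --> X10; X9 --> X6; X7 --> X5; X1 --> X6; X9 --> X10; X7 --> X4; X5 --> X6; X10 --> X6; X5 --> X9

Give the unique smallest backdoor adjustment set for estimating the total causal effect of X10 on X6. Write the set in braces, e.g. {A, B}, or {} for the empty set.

{X1, X9}

Variables eligible for adjustment (non-descendants of X10, excluding X10 and X6): {X1, X4, X5, X7, X9}.
Backdoor paths from X10 to X6:
  P1: X10 <- X9 <- X5 -> X6
  P2: X10 <- X9 -> X6
  P3: X10 <- X1 -> X6
The empty set is not sufficient: P1 (X10 <- X9 <- X5 -> X6) has no collider blocking it and no conditioned non-collider, so it is open.
Try {X1, X9}:
  P1: blocked at chain node X9 ∈ conditioning set.
  P2: blocked at fork node X9 ∈ conditioning set.
  P3: blocked at fork node X1 ∈ conditioning set.
{X1, X9} contains no descendant of X10 and blocks every backdoor path.
Every element of {X1, X9} is needed (dropping X1 leaves P3 open; dropping X9 leaves P1 open), so no proper subset is valid.
Among all size-2 subsets of the eligible variables, only {X1, X9} blocks every backdoor path, so it is the unique smallest valid adjustment set.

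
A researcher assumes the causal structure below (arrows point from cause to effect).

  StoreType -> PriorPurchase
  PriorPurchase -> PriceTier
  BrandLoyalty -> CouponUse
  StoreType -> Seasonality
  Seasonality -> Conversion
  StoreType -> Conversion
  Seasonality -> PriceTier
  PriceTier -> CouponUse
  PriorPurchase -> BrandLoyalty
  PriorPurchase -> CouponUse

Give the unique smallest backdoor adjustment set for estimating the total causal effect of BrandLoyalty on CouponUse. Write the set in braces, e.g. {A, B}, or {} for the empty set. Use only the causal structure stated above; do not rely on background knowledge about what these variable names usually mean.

Variables eligible for adjustment (non-descendants of BrandLoyalty, excluding BrandLoyalty and CouponUse): {Conversion, PriceTier, PriorPurchase, Seasonality, StoreType}.
Backdoor paths from BrandLoyalty to CouponUse:
  P1: BrandLoyalty <- PriorPurchase <- StoreType -> Seasonality -> PriceTier -> CouponUse
  P2: BrandLoyalty <- PriorPurchase <- StoreType -> Conversion <- Seasonality -> PriceTier -> CouponUse
  P3: BrandLoyalty <- PriorPurchase -> PriceTier -> CouponUse
  P4: BrandLoyalty <- PriorPurchase -> CouponUse
The empty set is not sufficient: P1 (BrandLoyalty <- PriorPurchase <- StoreType -> Seasonality -> PriceTier -> CouponUse) has no collider blocking it and no conditioned non-collider, so it is open.
Try {PriorPurchase}:
  P1: blocked at chain node PriorPurchase ∈ conditioning set.
  P2: blocked at chain node PriorPurchase ∈ conditioning set.
  P3: blocked at fork node PriorPurchase ∈ conditioning set.
  P4: blocked at fork node PriorPurchase ∈ conditioning set.
{PriorPurchase} contains no descendant of BrandLoyalty and blocks every backdoor path.
No other singleton works — e.g. {StoreType} leaves P3 open — so {PriorPurchase} is the unique smallest valid adjustment set.

{PriorPurchase}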